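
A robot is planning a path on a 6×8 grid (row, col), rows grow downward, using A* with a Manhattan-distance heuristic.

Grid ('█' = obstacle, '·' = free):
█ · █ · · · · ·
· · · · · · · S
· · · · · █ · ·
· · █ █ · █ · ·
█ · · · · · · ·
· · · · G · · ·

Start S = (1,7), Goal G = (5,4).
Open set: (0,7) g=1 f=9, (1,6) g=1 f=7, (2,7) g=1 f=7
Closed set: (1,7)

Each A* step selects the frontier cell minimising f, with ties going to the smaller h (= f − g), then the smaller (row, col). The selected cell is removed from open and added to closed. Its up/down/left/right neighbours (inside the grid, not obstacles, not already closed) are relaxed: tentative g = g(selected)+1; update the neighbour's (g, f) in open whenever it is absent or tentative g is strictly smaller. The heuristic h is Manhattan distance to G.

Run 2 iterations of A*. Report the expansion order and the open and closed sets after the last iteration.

step 1: expand (1,6) (f=7, h=6) → closed; open now [(0,6) g=2 f=9, (0,7) g=1 f=9, (1,5) g=2 f=7, (2,6) g=2 f=7, (2,7) g=1 f=7]
step 2: expand (1,5) (f=7, h=5) → closed; open now [(0,5) g=3 f=9, (0,6) g=2 f=9, (0,7) g=1 f=9, (1,4) g=3 f=7, (2,6) g=2 f=7, (2,7) g=1 f=7]

order=[(1,6) → (1,5)]; open=[(0,5) g=3 f=9, (0,6) g=2 f=9, (0,7) g=1 f=9, (1,4) g=3 f=7, (2,6) g=2 f=7, (2,7) g=1 f=7]; closed=[(1,5), (1,6), (1,7)]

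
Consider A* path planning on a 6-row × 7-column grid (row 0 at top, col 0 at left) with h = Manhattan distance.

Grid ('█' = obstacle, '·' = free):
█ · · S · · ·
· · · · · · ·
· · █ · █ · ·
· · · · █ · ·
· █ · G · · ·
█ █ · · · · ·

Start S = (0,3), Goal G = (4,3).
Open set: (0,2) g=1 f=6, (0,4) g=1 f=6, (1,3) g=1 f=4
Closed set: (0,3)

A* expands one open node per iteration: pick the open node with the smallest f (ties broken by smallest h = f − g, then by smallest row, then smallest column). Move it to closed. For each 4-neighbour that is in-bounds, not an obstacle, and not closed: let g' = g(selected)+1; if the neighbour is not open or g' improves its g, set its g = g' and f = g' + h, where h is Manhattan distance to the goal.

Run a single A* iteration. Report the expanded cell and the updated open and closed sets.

expanded=(1,3); open=[(0,2) g=1 f=6, (0,4) g=1 f=6, (1,2) g=2 f=6, (1,4) g=2 f=6, (2,3) g=2 f=4]; closed=[(0,3), (1,3)]

step 1: expand (1,3) (f=4, h=3) → closed; open now [(0,2) g=1 f=6, (0,4) g=1 f=6, (1,2) g=2 f=6, (1,4) g=2 f=6, (2,3) g=2 f=4]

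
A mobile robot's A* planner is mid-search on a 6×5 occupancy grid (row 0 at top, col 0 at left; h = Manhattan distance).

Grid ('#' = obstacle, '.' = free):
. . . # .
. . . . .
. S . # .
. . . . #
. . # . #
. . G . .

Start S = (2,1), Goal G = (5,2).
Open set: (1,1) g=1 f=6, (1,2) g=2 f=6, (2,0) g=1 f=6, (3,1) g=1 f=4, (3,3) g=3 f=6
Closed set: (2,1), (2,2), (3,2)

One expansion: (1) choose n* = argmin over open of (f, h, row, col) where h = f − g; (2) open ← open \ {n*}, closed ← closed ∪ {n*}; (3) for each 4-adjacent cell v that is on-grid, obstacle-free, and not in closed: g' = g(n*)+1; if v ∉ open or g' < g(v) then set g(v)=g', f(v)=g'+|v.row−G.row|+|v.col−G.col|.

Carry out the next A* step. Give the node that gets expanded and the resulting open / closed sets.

step 1: expand (3,1) (f=4, h=3) → closed; open now [(1,1) g=1 f=6, (1,2) g=2 f=6, (2,0) g=1 f=6, (3,0) g=2 f=6, (3,3) g=3 f=6, (4,1) g=2 f=4]

expanded=(3,1); open=[(1,1) g=1 f=6, (1,2) g=2 f=6, (2,0) g=1 f=6, (3,0) g=2 f=6, (3,3) g=3 f=6, (4,1) g=2 f=4]; closed=[(2,1), (2,2), (3,1), (3,2)]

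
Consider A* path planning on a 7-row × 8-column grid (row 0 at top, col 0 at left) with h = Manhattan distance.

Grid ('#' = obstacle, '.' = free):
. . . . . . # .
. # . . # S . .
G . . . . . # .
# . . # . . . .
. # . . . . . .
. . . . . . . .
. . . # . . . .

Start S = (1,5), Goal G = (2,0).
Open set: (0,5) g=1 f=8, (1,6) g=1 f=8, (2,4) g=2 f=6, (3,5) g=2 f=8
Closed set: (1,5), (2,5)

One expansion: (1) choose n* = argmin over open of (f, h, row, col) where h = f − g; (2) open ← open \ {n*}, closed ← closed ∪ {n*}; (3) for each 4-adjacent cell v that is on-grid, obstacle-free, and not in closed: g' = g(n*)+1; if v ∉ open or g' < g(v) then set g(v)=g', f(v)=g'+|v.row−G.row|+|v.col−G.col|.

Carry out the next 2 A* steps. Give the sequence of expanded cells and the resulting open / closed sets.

order=[(2,4) → (2,3)]; open=[(0,5) g=1 f=8, (1,3) g=4 f=8, (1,6) g=1 f=8, (2,2) g=4 f=6, (3,4) g=3 f=8, (3,5) g=2 f=8]; closed=[(1,5), (2,3), (2,4), (2,5)]

step 1: expand (2,4) (f=6, h=4) → closed; open now [(0,5) g=1 f=8, (1,6) g=1 f=8, (2,3) g=3 f=6, (3,4) g=3 f=8, (3,5) g=2 f=8]
step 2: expand (2,3) (f=6, h=3) → closed; open now [(0,5) g=1 f=8, (1,3) g=4 f=8, (1,6) g=1 f=8, (2,2) g=4 f=6, (3,4) g=3 f=8, (3,5) g=2 f=8]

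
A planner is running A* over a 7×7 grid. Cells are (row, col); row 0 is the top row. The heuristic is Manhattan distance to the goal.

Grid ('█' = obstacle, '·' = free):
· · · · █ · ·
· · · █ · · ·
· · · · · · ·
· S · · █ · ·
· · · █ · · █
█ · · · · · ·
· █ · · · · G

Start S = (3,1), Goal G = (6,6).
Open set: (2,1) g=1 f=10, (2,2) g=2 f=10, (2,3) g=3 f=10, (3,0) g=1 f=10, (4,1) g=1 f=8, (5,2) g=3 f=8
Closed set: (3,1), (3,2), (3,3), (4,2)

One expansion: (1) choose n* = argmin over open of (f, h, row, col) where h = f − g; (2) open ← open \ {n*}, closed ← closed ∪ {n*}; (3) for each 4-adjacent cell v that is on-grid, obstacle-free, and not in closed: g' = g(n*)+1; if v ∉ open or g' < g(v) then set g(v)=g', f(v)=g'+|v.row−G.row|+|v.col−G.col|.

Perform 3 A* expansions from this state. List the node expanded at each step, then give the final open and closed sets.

step 1: expand (5,2) (f=8, h=5) → closed; open now [(2,1) g=1 f=10, (2,2) g=2 f=10, (2,3) g=3 f=10, (3,0) g=1 f=10, (4,1) g=1 f=8, (5,1) g=4 f=10, (5,3) g=4 f=8, (6,2) g=4 f=8]
step 2: expand (5,3) (f=8, h=4) → closed; open now [(2,1) g=1 f=10, (2,2) g=2 f=10, (2,3) g=3 f=10, (3,0) g=1 f=10, (4,1) g=1 f=8, (5,1) g=4 f=10, (5,4) g=5 f=8, (6,2) g=4 f=8, (6,3) g=5 f=8]
step 3: expand (5,4) (f=8, h=3) → closed; open now [(2,1) g=1 f=10, (2,2) g=2 f=10, (2,3) g=3 f=10, (3,0) g=1 f=10, (4,1) g=1 f=8, (4,4) g=6 f=10, (5,1) g=4 f=10, (5,5) g=6 f=8, (6,2) g=4 f=8, (6,3) g=5 f=8, (6,4) g=6 f=8]

order=[(5,2) → (5,3) → (5,4)]; open=[(2,1) g=1 f=10, (2,2) g=2 f=10, (2,3) g=3 f=10, (3,0) g=1 f=10, (4,1) g=1 f=8, (4,4) g=6 f=10, (5,1) g=4 f=10, (5,5) g=6 f=8, (6,2) g=4 f=8, (6,3) g=5 f=8, (6,4) g=6 f=8]; closed=[(3,1), (3,2), (3,3), (4,2), (5,2), (5,3), (5,4)]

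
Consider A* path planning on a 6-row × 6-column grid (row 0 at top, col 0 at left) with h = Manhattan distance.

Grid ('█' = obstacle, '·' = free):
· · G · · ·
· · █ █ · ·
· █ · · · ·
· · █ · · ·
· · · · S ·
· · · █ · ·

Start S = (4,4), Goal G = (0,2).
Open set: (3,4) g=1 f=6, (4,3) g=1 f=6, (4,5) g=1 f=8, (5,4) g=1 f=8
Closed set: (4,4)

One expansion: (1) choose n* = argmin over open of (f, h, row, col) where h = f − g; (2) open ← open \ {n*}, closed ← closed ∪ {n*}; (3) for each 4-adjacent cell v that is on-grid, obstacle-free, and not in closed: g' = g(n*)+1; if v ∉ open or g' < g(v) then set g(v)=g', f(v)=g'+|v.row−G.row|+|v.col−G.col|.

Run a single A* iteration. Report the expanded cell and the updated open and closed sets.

expanded=(3,4); open=[(2,4) g=2 f=6, (3,3) g=2 f=6, (3,5) g=2 f=8, (4,3) g=1 f=6, (4,5) g=1 f=8, (5,4) g=1 f=8]; closed=[(3,4), (4,4)]

step 1: expand (3,4) (f=6, h=5) → closed; open now [(2,4) g=2 f=6, (3,3) g=2 f=6, (3,5) g=2 f=8, (4,3) g=1 f=6, (4,5) g=1 f=8, (5,4) g=1 f=8]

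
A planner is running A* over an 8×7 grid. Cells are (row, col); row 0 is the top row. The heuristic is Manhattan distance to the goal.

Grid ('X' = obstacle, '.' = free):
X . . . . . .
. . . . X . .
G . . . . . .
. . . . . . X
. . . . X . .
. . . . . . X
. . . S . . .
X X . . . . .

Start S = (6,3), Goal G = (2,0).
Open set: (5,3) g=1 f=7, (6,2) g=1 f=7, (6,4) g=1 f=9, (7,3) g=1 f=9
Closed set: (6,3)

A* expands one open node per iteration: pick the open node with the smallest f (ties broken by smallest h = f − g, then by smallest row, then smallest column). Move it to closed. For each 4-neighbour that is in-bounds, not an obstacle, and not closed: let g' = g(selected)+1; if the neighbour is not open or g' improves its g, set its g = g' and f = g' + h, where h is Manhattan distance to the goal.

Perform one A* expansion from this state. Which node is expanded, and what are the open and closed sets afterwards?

expanded=(5,3); open=[(4,3) g=2 f=7, (5,2) g=2 f=7, (5,4) g=2 f=9, (6,2) g=1 f=7, (6,4) g=1 f=9, (7,3) g=1 f=9]; closed=[(5,3), (6,3)]

step 1: expand (5,3) (f=7, h=6) → closed; open now [(4,3) g=2 f=7, (5,2) g=2 f=7, (5,4) g=2 f=9, (6,2) g=1 f=7, (6,4) g=1 f=9, (7,3) g=1 f=9]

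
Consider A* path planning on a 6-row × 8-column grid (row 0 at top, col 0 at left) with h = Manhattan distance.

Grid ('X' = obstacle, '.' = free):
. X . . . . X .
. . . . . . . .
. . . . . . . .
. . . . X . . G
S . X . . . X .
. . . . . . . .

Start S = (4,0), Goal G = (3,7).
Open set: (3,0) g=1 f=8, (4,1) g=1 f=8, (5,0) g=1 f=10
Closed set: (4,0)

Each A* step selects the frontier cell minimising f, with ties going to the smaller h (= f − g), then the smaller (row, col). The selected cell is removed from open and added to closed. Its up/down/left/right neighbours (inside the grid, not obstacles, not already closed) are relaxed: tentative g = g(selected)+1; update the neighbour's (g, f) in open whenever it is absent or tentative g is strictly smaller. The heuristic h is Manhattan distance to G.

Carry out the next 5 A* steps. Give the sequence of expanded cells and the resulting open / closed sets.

step 1: expand (3,0) (f=8, h=7) → closed; open now [(2,0) g=2 f=10, (3,1) g=2 f=8, (4,1) g=1 f=8, (5,0) g=1 f=10]
step 2: expand (3,1) (f=8, h=6) → closed; open now [(2,0) g=2 f=10, (2,1) g=3 f=10, (3,2) g=3 f=8, (4,1) g=1 f=8, (5,0) g=1 f=10]
step 3: expand (3,2) (f=8, h=5) → closed; open now [(2,0) g=2 f=10, (2,1) g=3 f=10, (2,2) g=4 f=10, (3,3) g=4 f=8, (4,1) g=1 f=8, (5,0) g=1 f=10]
step 4: expand (3,3) (f=8, h=4) → closed; open now [(2,0) g=2 f=10, (2,1) g=3 f=10, (2,2) g=4 f=10, (2,3) g=5 f=10, (4,1) g=1 f=8, (4,3) g=5 f=10, (5,0) g=1 f=10]
step 5: expand (4,1) (f=8, h=7) → closed; open now [(2,0) g=2 f=10, (2,1) g=3 f=10, (2,2) g=4 f=10, (2,3) g=5 f=10, (4,3) g=5 f=10, (5,0) g=1 f=10, (5,1) g=2 f=10]

order=[(3,0) → (3,1) → (3,2) → (3,3) → (4,1)]; open=[(2,0) g=2 f=10, (2,1) g=3 f=10, (2,2) g=4 f=10, (2,3) g=5 f=10, (4,3) g=5 f=10, (5,0) g=1 f=10, (5,1) g=2 f=10]; closed=[(3,0), (3,1), (3,2), (3,3), (4,0), (4,1)]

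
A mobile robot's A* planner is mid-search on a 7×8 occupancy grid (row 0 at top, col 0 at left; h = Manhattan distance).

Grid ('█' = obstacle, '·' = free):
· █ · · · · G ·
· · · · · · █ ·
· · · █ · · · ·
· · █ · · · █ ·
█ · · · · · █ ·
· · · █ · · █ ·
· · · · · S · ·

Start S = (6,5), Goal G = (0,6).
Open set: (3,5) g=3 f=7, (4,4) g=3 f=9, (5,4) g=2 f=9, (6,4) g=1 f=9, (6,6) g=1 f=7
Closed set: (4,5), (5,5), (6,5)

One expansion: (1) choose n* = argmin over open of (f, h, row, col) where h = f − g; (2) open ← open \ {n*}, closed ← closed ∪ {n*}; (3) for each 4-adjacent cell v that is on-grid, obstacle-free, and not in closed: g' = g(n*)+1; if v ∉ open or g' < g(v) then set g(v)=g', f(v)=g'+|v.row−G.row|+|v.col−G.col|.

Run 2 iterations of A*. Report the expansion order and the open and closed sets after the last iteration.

order=[(3,5) → (2,5)]; open=[(1,5) g=5 f=7, (2,4) g=5 f=9, (2,6) g=5 f=7, (3,4) g=4 f=9, (4,4) g=3 f=9, (5,4) g=2 f=9, (6,4) g=1 f=9, (6,6) g=1 f=7]; closed=[(2,5), (3,5), (4,5), (5,5), (6,5)]

step 1: expand (3,5) (f=7, h=4) → closed; open now [(2,5) g=4 f=7, (3,4) g=4 f=9, (4,4) g=3 f=9, (5,4) g=2 f=9, (6,4) g=1 f=9, (6,6) g=1 f=7]
step 2: expand (2,5) (f=7, h=3) → closed; open now [(1,5) g=5 f=7, (2,4) g=5 f=9, (2,6) g=5 f=7, (3,4) g=4 f=9, (4,4) g=3 f=9, (5,4) g=2 f=9, (6,4) g=1 f=9, (6,6) g=1 f=7]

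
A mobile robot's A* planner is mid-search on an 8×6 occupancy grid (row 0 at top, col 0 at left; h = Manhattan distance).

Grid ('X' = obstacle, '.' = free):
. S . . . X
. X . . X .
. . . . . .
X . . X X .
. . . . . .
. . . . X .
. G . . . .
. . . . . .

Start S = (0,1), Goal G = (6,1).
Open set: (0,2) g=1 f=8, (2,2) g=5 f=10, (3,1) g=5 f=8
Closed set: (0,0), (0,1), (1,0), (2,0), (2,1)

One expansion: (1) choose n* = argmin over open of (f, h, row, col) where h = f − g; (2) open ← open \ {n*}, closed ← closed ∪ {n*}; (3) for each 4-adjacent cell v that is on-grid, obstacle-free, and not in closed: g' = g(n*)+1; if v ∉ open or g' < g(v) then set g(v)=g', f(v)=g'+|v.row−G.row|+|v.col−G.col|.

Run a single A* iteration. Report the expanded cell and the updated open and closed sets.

step 1: expand (3,1) (f=8, h=3) → closed; open now [(0,2) g=1 f=8, (2,2) g=5 f=10, (3,2) g=6 f=10, (4,1) g=6 f=8]

expanded=(3,1); open=[(0,2) g=1 f=8, (2,2) g=5 f=10, (3,2) g=6 f=10, (4,1) g=6 f=8]; closed=[(0,0), (0,1), (1,0), (2,0), (2,1), (3,1)]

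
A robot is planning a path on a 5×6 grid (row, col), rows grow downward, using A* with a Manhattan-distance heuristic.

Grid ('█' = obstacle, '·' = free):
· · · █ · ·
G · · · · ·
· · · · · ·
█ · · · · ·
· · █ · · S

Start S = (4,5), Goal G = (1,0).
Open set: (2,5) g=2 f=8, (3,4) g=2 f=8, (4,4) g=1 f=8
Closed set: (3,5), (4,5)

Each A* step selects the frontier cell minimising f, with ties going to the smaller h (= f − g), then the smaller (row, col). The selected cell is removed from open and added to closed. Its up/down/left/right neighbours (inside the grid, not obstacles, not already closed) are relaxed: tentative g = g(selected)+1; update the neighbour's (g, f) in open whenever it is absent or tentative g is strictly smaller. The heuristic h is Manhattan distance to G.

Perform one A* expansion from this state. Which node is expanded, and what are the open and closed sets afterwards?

step 1: expand (2,5) (f=8, h=6) → closed; open now [(1,5) g=3 f=8, (2,4) g=3 f=8, (3,4) g=2 f=8, (4,4) g=1 f=8]

expanded=(2,5); open=[(1,5) g=3 f=8, (2,4) g=3 f=8, (3,4) g=2 f=8, (4,4) g=1 f=8]; closed=[(2,5), (3,5), (4,5)]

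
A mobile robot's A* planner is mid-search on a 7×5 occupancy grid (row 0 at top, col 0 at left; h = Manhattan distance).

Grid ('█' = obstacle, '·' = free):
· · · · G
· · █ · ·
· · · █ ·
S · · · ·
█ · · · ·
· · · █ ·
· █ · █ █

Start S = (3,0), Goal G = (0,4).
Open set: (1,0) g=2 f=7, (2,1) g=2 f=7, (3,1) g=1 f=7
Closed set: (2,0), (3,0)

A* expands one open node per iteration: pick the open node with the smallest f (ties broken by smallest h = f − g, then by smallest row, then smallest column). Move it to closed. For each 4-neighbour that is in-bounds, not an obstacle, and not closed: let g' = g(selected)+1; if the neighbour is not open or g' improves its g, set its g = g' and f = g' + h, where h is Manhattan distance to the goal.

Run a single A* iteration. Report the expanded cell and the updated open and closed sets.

step 1: expand (1,0) (f=7, h=5) → closed; open now [(0,0) g=3 f=7, (1,1) g=3 f=7, (2,1) g=2 f=7, (3,1) g=1 f=7]

expanded=(1,0); open=[(0,0) g=3 f=7, (1,1) g=3 f=7, (2,1) g=2 f=7, (3,1) g=1 f=7]; closed=[(1,0), (2,0), (3,0)]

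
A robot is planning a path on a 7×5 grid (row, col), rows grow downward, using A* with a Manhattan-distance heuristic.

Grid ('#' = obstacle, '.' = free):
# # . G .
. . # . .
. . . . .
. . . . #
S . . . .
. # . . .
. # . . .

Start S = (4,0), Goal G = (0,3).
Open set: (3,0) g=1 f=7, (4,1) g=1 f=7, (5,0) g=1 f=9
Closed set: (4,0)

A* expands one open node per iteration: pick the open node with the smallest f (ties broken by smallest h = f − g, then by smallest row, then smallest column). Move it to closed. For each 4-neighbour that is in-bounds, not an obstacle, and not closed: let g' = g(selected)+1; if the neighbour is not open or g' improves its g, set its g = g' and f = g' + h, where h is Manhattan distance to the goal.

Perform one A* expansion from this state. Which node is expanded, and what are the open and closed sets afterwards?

expanded=(3,0); open=[(2,0) g=2 f=7, (3,1) g=2 f=7, (4,1) g=1 f=7, (5,0) g=1 f=9]; closed=[(3,0), (4,0)]

step 1: expand (3,0) (f=7, h=6) → closed; open now [(2,0) g=2 f=7, (3,1) g=2 f=7, (4,1) g=1 f=7, (5,0) g=1 f=9]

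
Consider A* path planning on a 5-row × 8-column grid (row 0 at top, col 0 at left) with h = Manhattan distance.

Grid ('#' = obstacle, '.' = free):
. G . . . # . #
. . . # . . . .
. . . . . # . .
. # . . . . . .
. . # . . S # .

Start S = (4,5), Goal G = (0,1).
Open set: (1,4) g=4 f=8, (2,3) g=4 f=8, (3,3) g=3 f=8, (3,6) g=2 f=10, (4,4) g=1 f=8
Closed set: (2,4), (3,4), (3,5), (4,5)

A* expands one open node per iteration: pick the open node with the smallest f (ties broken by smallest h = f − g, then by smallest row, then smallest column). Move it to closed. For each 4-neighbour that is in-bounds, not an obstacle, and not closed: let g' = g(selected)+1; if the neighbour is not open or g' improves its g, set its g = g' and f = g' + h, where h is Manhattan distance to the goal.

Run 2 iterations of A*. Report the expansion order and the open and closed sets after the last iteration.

step 1: expand (1,4) (f=8, h=4) → closed; open now [(0,4) g=5 f=8, (1,5) g=5 f=10, (2,3) g=4 f=8, (3,3) g=3 f=8, (3,6) g=2 f=10, (4,4) g=1 f=8]
step 2: expand (0,4) (f=8, h=3) → closed; open now [(0,3) g=6 f=8, (1,5) g=5 f=10, (2,3) g=4 f=8, (3,3) g=3 f=8, (3,6) g=2 f=10, (4,4) g=1 f=8]

order=[(1,4) → (0,4)]; open=[(0,3) g=6 f=8, (1,5) g=5 f=10, (2,3) g=4 f=8, (3,3) g=3 f=8, (3,6) g=2 f=10, (4,4) g=1 f=8]; closed=[(0,4), (1,4), (2,4), (3,4), (3,5), (4,5)]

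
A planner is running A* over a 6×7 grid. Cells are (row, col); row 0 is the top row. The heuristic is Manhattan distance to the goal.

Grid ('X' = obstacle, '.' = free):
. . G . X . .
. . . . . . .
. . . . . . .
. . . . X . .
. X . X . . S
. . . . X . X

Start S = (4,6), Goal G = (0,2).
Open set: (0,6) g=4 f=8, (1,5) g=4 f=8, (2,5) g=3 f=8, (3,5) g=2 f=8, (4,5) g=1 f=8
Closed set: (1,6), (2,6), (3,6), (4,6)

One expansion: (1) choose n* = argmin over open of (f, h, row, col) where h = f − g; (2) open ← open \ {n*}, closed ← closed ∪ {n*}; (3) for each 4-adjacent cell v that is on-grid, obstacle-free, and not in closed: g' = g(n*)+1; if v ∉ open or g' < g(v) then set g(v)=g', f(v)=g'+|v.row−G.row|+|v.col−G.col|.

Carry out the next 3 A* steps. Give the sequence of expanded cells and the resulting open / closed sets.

order=[(0,6) → (0,5) → (1,5)]; open=[(1,4) g=5 f=8, (2,5) g=3 f=8, (3,5) g=2 f=8, (4,5) g=1 f=8]; closed=[(0,5), (0,6), (1,5), (1,6), (2,6), (3,6), (4,6)]

step 1: expand (0,6) (f=8, h=4) → closed; open now [(0,5) g=5 f=8, (1,5) g=4 f=8, (2,5) g=3 f=8, (3,5) g=2 f=8, (4,5) g=1 f=8]
step 2: expand (0,5) (f=8, h=3) → closed; open now [(1,5) g=4 f=8, (2,5) g=3 f=8, (3,5) g=2 f=8, (4,5) g=1 f=8]
step 3: expand (1,5) (f=8, h=4) → closed; open now [(1,4) g=5 f=8, (2,5) g=3 f=8, (3,5) g=2 f=8, (4,5) g=1 f=8]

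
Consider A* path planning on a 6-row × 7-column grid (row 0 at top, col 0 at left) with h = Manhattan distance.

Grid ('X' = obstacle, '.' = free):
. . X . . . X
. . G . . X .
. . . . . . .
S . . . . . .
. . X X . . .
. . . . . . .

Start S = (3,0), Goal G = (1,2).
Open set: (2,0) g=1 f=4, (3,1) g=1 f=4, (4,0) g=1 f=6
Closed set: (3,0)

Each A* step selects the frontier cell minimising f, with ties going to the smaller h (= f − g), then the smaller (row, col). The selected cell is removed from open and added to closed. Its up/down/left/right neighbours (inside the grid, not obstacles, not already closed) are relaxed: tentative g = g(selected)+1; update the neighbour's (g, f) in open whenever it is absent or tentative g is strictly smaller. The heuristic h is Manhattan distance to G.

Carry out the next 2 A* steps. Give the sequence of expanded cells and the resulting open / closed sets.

order=[(2,0) → (1,0)]; open=[(0,0) g=3 f=6, (1,1) g=3 f=4, (2,1) g=2 f=4, (3,1) g=1 f=4, (4,0) g=1 f=6]; closed=[(1,0), (2,0), (3,0)]

step 1: expand (2,0) (f=4, h=3) → closed; open now [(1,0) g=2 f=4, (2,1) g=2 f=4, (3,1) g=1 f=4, (4,0) g=1 f=6]
step 2: expand (1,0) (f=4, h=2) → closed; open now [(0,0) g=3 f=6, (1,1) g=3 f=4, (2,1) g=2 f=4, (3,1) g=1 f=4, (4,0) g=1 f=6]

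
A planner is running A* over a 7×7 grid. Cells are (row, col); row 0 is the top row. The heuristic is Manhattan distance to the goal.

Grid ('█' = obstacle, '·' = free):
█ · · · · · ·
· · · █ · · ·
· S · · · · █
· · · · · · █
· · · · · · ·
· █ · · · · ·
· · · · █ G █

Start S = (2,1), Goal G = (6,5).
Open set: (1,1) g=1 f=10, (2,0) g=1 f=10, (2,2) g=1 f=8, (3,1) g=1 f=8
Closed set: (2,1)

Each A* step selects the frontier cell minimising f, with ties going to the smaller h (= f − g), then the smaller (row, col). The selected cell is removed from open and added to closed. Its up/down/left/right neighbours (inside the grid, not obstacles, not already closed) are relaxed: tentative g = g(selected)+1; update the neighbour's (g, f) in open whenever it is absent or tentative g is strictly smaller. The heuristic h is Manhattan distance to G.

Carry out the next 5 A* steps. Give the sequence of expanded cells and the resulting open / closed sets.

step 1: expand (2,2) (f=8, h=7) → closed; open now [(1,1) g=1 f=10, (1,2) g=2 f=10, (2,0) g=1 f=10, (2,3) g=2 f=8, (3,1) g=1 f=8, (3,2) g=2 f=8]
step 2: expand (2,3) (f=8, h=6) → closed; open now [(1,1) g=1 f=10, (1,2) g=2 f=10, (2,0) g=1 f=10, (2,4) g=3 f=8, (3,1) g=1 f=8, (3,2) g=2 f=8, (3,3) g=3 f=8]
step 3: expand (2,4) (f=8, h=5) → closed; open now [(1,1) g=1 f=10, (1,2) g=2 f=10, (1,4) g=4 f=10, (2,0) g=1 f=10, (2,5) g=4 f=8, (3,1) g=1 f=8, (3,2) g=2 f=8, (3,3) g=3 f=8, (3,4) g=4 f=8]
step 4: expand (2,5) (f=8, h=4) → closed; open now [(1,1) g=1 f=10, (1,2) g=2 f=10, (1,4) g=4 f=10, (1,5) g=5 f=10, (2,0) g=1 f=10, (3,1) g=1 f=8, (3,2) g=2 f=8, (3,3) g=3 f=8, (3,4) g=4 f=8, (3,5) g=5 f=8]
step 5: expand (3,5) (f=8, h=3) → closed; open now [(1,1) g=1 f=10, (1,2) g=2 f=10, (1,4) g=4 f=10, (1,5) g=5 f=10, (2,0) g=1 f=10, (3,1) g=1 f=8, (3,2) g=2 f=8, (3,3) g=3 f=8, (3,4) g=4 f=8, (4,5) g=6 f=8]

order=[(2,2) → (2,3) → (2,4) → (2,5) → (3,5)]; open=[(1,1) g=1 f=10, (1,2) g=2 f=10, (1,4) g=4 f=10, (1,5) g=5 f=10, (2,0) g=1 f=10, (3,1) g=1 f=8, (3,2) g=2 f=8, (3,3) g=3 f=8, (3,4) g=4 f=8, (4,5) g=6 f=8]; closed=[(2,1), (2,2), (2,3), (2,4), (2,5), (3,5)]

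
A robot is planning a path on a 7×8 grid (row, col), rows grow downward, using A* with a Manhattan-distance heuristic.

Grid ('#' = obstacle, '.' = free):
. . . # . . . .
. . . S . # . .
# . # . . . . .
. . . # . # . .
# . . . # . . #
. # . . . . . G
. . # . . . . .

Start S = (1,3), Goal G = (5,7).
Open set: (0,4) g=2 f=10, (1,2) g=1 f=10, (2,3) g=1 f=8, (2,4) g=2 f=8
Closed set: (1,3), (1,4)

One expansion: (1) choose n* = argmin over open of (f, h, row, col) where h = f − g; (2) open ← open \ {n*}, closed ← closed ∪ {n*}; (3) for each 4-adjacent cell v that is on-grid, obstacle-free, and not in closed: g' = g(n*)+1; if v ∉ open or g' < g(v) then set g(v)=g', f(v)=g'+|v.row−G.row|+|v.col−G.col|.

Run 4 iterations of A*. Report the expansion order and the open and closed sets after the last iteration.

order=[(2,4) → (2,5) → (2,6) → (2,7)]; open=[(0,4) g=2 f=10, (1,2) g=1 f=10, (1,6) g=5 f=10, (1,7) g=6 f=10, (2,3) g=1 f=8, (3,4) g=3 f=8, (3,6) g=5 f=8, (3,7) g=6 f=8]; closed=[(1,3), (1,4), (2,4), (2,5), (2,6), (2,7)]

step 1: expand (2,4) (f=8, h=6) → closed; open now [(0,4) g=2 f=10, (1,2) g=1 f=10, (2,3) g=1 f=8, (2,5) g=3 f=8, (3,4) g=3 f=8]
step 2: expand (2,5) (f=8, h=5) → closed; open now [(0,4) g=2 f=10, (1,2) g=1 f=10, (2,3) g=1 f=8, (2,6) g=4 f=8, (3,4) g=3 f=8]
step 3: expand (2,6) (f=8, h=4) → closed; open now [(0,4) g=2 f=10, (1,2) g=1 f=10, (1,6) g=5 f=10, (2,3) g=1 f=8, (2,7) g=5 f=8, (3,4) g=3 f=8, (3,6) g=5 f=8]
step 4: expand (2,7) (f=8, h=3) → closed; open now [(0,4) g=2 f=10, (1,2) g=1 f=10, (1,6) g=5 f=10, (1,7) g=6 f=10, (2,3) g=1 f=8, (3,4) g=3 f=8, (3,6) g=5 f=8, (3,7) g=6 f=8]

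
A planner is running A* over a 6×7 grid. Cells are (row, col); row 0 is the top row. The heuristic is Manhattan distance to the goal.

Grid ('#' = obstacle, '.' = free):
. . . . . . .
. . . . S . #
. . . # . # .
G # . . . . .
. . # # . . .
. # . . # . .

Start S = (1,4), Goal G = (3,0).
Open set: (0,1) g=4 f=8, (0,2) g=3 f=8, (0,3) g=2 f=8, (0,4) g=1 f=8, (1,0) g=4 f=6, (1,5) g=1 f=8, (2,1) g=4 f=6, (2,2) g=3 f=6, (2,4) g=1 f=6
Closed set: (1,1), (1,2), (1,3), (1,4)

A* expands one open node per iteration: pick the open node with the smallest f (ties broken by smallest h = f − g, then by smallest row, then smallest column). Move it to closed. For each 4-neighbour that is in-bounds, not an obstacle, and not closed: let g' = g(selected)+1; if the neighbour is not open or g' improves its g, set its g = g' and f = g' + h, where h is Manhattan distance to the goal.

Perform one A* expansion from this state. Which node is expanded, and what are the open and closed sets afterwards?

expanded=(1,0); open=[(0,0) g=5 f=8, (0,1) g=4 f=8, (0,2) g=3 f=8, (0,3) g=2 f=8, (0,4) g=1 f=8, (1,5) g=1 f=8, (2,0) g=5 f=6, (2,1) g=4 f=6, (2,2) g=3 f=6, (2,4) g=1 f=6]; closed=[(1,0), (1,1), (1,2), (1,3), (1,4)]

step 1: expand (1,0) (f=6, h=2) → closed; open now [(0,0) g=5 f=8, (0,1) g=4 f=8, (0,2) g=3 f=8, (0,3) g=2 f=8, (0,4) g=1 f=8, (1,5) g=1 f=8, (2,0) g=5 f=6, (2,1) g=4 f=6, (2,2) g=3 f=6, (2,4) g=1 f=6]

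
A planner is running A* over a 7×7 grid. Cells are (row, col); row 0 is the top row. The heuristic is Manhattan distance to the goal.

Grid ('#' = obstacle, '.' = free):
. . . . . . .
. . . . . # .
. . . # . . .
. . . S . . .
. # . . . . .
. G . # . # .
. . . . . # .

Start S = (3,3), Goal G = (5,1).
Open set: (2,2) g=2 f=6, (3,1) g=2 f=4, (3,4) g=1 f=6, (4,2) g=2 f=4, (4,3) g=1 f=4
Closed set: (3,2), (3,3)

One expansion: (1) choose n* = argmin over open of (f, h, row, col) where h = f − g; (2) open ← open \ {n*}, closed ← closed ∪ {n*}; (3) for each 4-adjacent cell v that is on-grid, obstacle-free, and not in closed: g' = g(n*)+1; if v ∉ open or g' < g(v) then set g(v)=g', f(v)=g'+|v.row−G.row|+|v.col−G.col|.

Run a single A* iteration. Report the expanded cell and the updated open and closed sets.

step 1: expand (3,1) (f=4, h=2) → closed; open now [(2,1) g=3 f=6, (2,2) g=2 f=6, (3,0) g=3 f=6, (3,4) g=1 f=6, (4,2) g=2 f=4, (4,3) g=1 f=4]

expanded=(3,1); open=[(2,1) g=3 f=6, (2,2) g=2 f=6, (3,0) g=3 f=6, (3,4) g=1 f=6, (4,2) g=2 f=4, (4,3) g=1 f=4]; closed=[(3,1), (3,2), (3,3)]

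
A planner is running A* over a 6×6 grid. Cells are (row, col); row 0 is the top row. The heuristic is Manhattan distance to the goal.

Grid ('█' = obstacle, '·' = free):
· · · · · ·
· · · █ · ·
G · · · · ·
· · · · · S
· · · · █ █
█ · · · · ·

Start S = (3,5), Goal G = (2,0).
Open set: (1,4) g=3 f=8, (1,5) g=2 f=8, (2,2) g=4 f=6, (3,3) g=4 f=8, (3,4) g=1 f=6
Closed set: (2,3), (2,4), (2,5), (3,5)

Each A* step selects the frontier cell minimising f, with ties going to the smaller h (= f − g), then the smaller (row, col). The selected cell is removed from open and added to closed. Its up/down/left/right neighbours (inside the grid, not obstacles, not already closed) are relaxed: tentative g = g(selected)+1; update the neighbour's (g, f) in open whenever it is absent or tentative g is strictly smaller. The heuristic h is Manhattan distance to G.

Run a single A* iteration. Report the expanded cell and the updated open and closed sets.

step 1: expand (2,2) (f=6, h=2) → closed; open now [(1,2) g=5 f=8, (1,4) g=3 f=8, (1,5) g=2 f=8, (2,1) g=5 f=6, (3,2) g=5 f=8, (3,3) g=4 f=8, (3,4) g=1 f=6]

expanded=(2,2); open=[(1,2) g=5 f=8, (1,4) g=3 f=8, (1,5) g=2 f=8, (2,1) g=5 f=6, (3,2) g=5 f=8, (3,3) g=4 f=8, (3,4) g=1 f=6]; closed=[(2,2), (2,3), (2,4), (2,5), (3,5)]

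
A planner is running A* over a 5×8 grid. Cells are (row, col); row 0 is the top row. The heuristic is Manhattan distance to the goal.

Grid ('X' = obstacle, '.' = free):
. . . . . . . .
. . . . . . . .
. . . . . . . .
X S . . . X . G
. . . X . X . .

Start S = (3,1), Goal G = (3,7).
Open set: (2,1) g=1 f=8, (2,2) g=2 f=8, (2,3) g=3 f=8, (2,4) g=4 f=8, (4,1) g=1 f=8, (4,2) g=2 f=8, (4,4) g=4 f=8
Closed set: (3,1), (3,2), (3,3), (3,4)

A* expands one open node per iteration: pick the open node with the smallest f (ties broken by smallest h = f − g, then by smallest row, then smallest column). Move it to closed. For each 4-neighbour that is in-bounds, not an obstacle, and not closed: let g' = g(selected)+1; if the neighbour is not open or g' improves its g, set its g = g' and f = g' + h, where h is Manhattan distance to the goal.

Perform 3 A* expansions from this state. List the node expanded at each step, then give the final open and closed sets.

order=[(2,4) → (2,5) → (2,6)]; open=[(1,4) g=5 f=10, (1,5) g=6 f=10, (1,6) g=7 f=10, (2,1) g=1 f=8, (2,2) g=2 f=8, (2,3) g=3 f=8, (2,7) g=7 f=8, (3,6) g=7 f=8, (4,1) g=1 f=8, (4,2) g=2 f=8, (4,4) g=4 f=8]; closed=[(2,4), (2,5), (2,6), (3,1), (3,2), (3,3), (3,4)]

step 1: expand (2,4) (f=8, h=4) → closed; open now [(1,4) g=5 f=10, (2,1) g=1 f=8, (2,2) g=2 f=8, (2,3) g=3 f=8, (2,5) g=5 f=8, (4,1) g=1 f=8, (4,2) g=2 f=8, (4,4) g=4 f=8]
step 2: expand (2,5) (f=8, h=3) → closed; open now [(1,4) g=5 f=10, (1,5) g=6 f=10, (2,1) g=1 f=8, (2,2) g=2 f=8, (2,3) g=3 f=8, (2,6) g=6 f=8, (4,1) g=1 f=8, (4,2) g=2 f=8, (4,4) g=4 f=8]
step 3: expand (2,6) (f=8, h=2) → closed; open now [(1,4) g=5 f=10, (1,5) g=6 f=10, (1,6) g=7 f=10, (2,1) g=1 f=8, (2,2) g=2 f=8, (2,3) g=3 f=8, (2,7) g=7 f=8, (3,6) g=7 f=8, (4,1) g=1 f=8, (4,2) g=2 f=8, (4,4) g=4 f=8]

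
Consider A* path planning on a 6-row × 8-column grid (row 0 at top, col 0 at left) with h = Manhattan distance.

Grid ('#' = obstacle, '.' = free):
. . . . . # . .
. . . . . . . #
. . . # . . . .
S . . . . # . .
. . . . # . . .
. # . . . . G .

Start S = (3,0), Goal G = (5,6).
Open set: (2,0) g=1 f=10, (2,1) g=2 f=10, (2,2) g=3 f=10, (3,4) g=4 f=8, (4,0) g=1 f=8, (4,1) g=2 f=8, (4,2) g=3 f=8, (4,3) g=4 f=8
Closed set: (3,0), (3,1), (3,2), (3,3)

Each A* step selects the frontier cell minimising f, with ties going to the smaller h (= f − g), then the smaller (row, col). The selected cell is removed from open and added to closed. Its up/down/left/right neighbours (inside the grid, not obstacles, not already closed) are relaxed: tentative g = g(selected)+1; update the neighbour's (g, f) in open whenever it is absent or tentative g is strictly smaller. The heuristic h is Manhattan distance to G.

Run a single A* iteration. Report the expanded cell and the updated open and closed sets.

expanded=(3,4); open=[(2,0) g=1 f=10, (2,1) g=2 f=10, (2,2) g=3 f=10, (2,4) g=5 f=10, (4,0) g=1 f=8, (4,1) g=2 f=8, (4,2) g=3 f=8, (4,3) g=4 f=8]; closed=[(3,0), (3,1), (3,2), (3,3), (3,4)]

step 1: expand (3,4) (f=8, h=4) → closed; open now [(2,0) g=1 f=10, (2,1) g=2 f=10, (2,2) g=3 f=10, (2,4) g=5 f=10, (4,0) g=1 f=8, (4,1) g=2 f=8, (4,2) g=3 f=8, (4,3) g=4 f=8]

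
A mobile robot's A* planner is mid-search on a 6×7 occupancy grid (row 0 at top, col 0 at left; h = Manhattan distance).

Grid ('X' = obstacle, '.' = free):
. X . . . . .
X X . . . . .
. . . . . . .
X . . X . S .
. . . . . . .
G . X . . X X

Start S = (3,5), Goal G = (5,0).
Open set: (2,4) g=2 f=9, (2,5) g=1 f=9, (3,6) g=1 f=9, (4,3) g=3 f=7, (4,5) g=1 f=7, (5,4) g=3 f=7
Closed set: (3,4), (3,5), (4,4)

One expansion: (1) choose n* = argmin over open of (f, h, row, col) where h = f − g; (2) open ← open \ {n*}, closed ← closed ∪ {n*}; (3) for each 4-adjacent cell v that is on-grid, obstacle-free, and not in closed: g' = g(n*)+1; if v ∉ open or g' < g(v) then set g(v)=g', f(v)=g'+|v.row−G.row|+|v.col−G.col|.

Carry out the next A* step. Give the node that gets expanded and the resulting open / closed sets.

expanded=(4,3); open=[(2,4) g=2 f=9, (2,5) g=1 f=9, (3,6) g=1 f=9, (4,2) g=4 f=7, (4,5) g=1 f=7, (5,3) g=4 f=7, (5,4) g=3 f=7]; closed=[(3,4), (3,5), (4,3), (4,4)]

step 1: expand (4,3) (f=7, h=4) → closed; open now [(2,4) g=2 f=9, (2,5) g=1 f=9, (3,6) g=1 f=9, (4,2) g=4 f=7, (4,5) g=1 f=7, (5,3) g=4 f=7, (5,4) g=3 f=7]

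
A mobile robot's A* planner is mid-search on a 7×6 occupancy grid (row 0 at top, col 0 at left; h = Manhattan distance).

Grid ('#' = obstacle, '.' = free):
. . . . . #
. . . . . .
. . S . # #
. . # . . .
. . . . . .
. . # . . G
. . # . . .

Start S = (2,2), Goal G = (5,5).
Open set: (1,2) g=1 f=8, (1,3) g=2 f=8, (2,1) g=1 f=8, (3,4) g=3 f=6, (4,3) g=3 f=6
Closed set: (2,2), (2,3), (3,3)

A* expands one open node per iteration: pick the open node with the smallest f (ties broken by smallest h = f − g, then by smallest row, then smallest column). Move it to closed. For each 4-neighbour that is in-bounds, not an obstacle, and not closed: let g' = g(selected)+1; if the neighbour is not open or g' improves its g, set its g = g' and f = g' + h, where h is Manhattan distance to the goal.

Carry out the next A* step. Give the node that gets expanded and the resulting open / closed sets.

expanded=(3,4); open=[(1,2) g=1 f=8, (1,3) g=2 f=8, (2,1) g=1 f=8, (3,5) g=4 f=6, (4,3) g=3 f=6, (4,4) g=4 f=6]; closed=[(2,2), (2,3), (3,3), (3,4)]

step 1: expand (3,4) (f=6, h=3) → closed; open now [(1,2) g=1 f=8, (1,3) g=2 f=8, (2,1) g=1 f=8, (3,5) g=4 f=6, (4,3) g=3 f=6, (4,4) g=4 f=6]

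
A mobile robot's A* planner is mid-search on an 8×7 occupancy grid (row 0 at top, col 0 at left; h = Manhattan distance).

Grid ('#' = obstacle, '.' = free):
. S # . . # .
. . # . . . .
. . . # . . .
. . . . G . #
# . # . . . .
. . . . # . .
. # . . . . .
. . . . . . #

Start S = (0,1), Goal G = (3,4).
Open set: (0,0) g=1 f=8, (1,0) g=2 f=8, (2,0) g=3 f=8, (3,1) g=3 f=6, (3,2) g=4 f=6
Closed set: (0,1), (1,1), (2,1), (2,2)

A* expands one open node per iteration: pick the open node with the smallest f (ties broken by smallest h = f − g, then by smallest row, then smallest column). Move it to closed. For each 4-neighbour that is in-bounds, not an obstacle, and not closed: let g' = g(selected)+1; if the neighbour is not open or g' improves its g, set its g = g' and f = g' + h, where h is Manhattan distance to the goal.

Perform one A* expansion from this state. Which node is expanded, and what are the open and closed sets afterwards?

step 1: expand (3,2) (f=6, h=2) → closed; open now [(0,0) g=1 f=8, (1,0) g=2 f=8, (2,0) g=3 f=8, (3,1) g=3 f=6, (3,3) g=5 f=6]

expanded=(3,2); open=[(0,0) g=1 f=8, (1,0) g=2 f=8, (2,0) g=3 f=8, (3,1) g=3 f=6, (3,3) g=5 f=6]; closed=[(0,1), (1,1), (2,1), (2,2), (3,2)]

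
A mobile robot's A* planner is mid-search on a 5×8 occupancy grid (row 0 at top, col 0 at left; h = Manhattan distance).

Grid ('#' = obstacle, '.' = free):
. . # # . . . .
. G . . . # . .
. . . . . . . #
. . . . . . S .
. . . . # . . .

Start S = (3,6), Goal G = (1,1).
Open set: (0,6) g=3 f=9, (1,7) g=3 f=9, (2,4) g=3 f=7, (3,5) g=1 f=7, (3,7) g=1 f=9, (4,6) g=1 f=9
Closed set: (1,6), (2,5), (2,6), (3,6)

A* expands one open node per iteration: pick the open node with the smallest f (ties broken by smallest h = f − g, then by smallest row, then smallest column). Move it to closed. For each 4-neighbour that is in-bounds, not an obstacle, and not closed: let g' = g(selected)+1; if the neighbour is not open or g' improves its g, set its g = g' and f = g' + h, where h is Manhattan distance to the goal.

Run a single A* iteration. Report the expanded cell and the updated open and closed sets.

expanded=(2,4); open=[(0,6) g=3 f=9, (1,4) g=4 f=7, (1,7) g=3 f=9, (2,3) g=4 f=7, (3,4) g=4 f=9, (3,5) g=1 f=7, (3,7) g=1 f=9, (4,6) g=1 f=9]; closed=[(1,6), (2,4), (2,5), (2,6), (3,6)]

step 1: expand (2,4) (f=7, h=4) → closed; open now [(0,6) g=3 f=9, (1,4) g=4 f=7, (1,7) g=3 f=9, (2,3) g=4 f=7, (3,4) g=4 f=9, (3,5) g=1 f=7, (3,7) g=1 f=9, (4,6) g=1 f=9]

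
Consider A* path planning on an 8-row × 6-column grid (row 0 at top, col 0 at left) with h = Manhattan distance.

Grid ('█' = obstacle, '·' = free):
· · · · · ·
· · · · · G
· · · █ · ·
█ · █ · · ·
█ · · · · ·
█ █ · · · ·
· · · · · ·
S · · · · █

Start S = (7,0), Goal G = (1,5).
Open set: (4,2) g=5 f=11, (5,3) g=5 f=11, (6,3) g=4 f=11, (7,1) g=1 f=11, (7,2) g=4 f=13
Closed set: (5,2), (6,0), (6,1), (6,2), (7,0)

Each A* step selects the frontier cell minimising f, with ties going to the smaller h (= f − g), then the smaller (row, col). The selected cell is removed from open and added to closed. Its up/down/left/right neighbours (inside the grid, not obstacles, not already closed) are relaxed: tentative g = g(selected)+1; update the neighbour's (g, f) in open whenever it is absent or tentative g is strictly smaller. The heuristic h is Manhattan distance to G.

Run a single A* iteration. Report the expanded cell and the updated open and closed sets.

step 1: expand (4,2) (f=11, h=6) → closed; open now [(4,1) g=6 f=13, (4,3) g=6 f=11, (5,3) g=5 f=11, (6,3) g=4 f=11, (7,1) g=1 f=11, (7,2) g=4 f=13]

expanded=(4,2); open=[(4,1) g=6 f=13, (4,3) g=6 f=11, (5,3) g=5 f=11, (6,3) g=4 f=11, (7,1) g=1 f=11, (7,2) g=4 f=13]; closed=[(4,2), (5,2), (6,0), (6,1), (6,2), (7,0)]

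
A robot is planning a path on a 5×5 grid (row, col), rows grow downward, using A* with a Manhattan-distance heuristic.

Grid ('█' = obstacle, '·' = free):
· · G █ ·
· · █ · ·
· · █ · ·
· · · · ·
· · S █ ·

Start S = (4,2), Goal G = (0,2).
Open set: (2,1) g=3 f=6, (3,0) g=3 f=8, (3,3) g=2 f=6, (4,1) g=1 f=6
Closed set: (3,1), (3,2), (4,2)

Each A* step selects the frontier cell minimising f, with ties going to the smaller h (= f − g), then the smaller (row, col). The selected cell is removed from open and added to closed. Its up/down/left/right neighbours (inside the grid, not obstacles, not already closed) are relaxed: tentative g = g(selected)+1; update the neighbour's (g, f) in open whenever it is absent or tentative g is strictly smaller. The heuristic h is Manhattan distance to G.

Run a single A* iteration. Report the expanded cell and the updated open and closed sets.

step 1: expand (2,1) (f=6, h=3) → closed; open now [(1,1) g=4 f=6, (2,0) g=4 f=8, (3,0) g=3 f=8, (3,3) g=2 f=6, (4,1) g=1 f=6]

expanded=(2,1); open=[(1,1) g=4 f=6, (2,0) g=4 f=8, (3,0) g=3 f=8, (3,3) g=2 f=6, (4,1) g=1 f=6]; closed=[(2,1), (3,1), (3,2), (4,2)]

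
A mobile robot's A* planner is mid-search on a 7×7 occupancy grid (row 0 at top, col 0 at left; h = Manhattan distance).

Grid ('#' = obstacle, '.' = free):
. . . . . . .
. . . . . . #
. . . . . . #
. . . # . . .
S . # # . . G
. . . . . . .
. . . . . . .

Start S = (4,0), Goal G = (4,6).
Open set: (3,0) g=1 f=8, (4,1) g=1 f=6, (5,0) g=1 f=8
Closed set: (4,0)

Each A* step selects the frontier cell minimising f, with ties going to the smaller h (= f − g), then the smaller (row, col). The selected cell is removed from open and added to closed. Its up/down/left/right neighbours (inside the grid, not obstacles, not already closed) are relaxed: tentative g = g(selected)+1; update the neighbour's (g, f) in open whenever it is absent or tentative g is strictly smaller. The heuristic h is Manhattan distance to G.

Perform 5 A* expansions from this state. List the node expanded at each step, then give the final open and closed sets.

order=[(4,1) → (3,1) → (3,2) → (5,1) → (5,2)]; open=[(2,1) g=3 f=10, (2,2) g=4 f=10, (3,0) g=1 f=8, (5,0) g=1 f=8, (5,3) g=4 f=8, (6,1) g=3 f=10, (6,2) g=4 f=10]; closed=[(3,1), (3,2), (4,0), (4,1), (5,1), (5,2)]

step 1: expand (4,1) (f=6, h=5) → closed; open now [(3,0) g=1 f=8, (3,1) g=2 f=8, (5,0) g=1 f=8, (5,1) g=2 f=8]
step 2: expand (3,1) (f=8, h=6) → closed; open now [(2,1) g=3 f=10, (3,0) g=1 f=8, (3,2) g=3 f=8, (5,0) g=1 f=8, (5,1) g=2 f=8]
step 3: expand (3,2) (f=8, h=5) → closed; open now [(2,1) g=3 f=10, (2,2) g=4 f=10, (3,0) g=1 f=8, (5,0) g=1 f=8, (5,1) g=2 f=8]
step 4: expand (5,1) (f=8, h=6) → closed; open now [(2,1) g=3 f=10, (2,2) g=4 f=10, (3,0) g=1 f=8, (5,0) g=1 f=8, (5,2) g=3 f=8, (6,1) g=3 f=10]
step 5: expand (5,2) (f=8, h=5) → closed; open now [(2,1) g=3 f=10, (2,2) g=4 f=10, (3,0) g=1 f=8, (5,0) g=1 f=8, (5,3) g=4 f=8, (6,1) g=3 f=10, (6,2) g=4 f=10]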